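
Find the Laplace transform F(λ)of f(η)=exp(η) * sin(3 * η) 3/((λ - 1)^2 + 9)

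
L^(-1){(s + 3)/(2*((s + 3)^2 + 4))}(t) exp(-3*t)*cos(2*t)/2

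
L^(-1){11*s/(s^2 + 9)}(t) 11*cos(3*t)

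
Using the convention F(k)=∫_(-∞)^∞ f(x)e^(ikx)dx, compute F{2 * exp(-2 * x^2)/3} sqrt(2) * sqrt(pi) * exp(-k^2/8)/3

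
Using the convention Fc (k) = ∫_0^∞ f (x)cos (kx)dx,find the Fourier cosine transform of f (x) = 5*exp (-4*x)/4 5/ (k^2+16)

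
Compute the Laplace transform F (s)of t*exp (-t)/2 1/ (2*(s+1)^2)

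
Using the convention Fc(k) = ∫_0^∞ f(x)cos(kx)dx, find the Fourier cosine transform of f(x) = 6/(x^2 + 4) 3*pi*exp(-2*k)/2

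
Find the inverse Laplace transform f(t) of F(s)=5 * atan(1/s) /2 5 * sin(t) /(2 * t) 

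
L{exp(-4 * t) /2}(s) 1/(2 * (s+4) ) 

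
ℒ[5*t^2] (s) 10/s^3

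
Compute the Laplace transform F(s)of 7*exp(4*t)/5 7/(5*(s - 4))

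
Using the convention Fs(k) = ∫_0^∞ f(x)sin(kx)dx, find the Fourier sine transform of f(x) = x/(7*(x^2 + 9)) pi*exp(-3*k)/14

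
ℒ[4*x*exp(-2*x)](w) 4/(w + 2)^2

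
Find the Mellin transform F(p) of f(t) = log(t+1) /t -pi*csc(pi*p) /(p - 1) 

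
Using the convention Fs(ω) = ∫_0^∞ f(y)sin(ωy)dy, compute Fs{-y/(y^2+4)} -pi * exp(-2 * ω)/2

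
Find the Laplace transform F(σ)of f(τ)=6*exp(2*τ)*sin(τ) 6/((σ - 2)^2 + 1)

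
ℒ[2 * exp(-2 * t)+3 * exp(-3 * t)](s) 3/(s+3)+2/(s+2)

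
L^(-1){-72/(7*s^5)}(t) -3*t^4/7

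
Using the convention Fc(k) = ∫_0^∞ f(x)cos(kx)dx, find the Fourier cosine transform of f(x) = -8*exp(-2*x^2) -2*sqrt(2)*sqrt(pi)*exp(-k^2/8)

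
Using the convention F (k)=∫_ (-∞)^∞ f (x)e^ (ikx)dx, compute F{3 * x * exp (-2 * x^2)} 3 * sqrt (2) * I * sqrt (pi) * k * exp (-k^2/8)/8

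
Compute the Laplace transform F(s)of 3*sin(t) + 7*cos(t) 7*s/(s^2 + 1) + 3/(s^2 + 1)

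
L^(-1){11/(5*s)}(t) 11/5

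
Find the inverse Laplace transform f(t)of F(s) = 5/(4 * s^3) 5 * t^2/8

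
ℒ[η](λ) λ^(-2)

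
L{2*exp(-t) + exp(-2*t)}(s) 2/(s + 1) + 1/(s + 2)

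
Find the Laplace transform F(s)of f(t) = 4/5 4/(5 * s)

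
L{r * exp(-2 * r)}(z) (z + 2)^(-2)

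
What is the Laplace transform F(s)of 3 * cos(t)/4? 3 * s/(4 * (s^2 + 1))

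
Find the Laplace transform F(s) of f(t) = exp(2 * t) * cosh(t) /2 (s - 2) /(2 * ((s - 2) ^2 - 1) ) 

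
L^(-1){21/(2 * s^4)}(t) 7 * t^3/4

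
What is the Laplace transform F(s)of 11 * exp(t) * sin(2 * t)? 22/((s - 1)^2 + 4)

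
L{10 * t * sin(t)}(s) 20 * s/(s^2 + 1)^2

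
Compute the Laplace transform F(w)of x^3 6/w^4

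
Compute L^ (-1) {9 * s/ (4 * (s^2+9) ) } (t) 9 * cos (3 * t) /4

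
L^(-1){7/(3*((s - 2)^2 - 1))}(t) 7*exp(2*t)*sinh(t)/3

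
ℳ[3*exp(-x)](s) 3*gamma(s)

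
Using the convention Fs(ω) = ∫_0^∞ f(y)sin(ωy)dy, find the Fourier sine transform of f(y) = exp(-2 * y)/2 ω/(2 * (ω^2 + 4))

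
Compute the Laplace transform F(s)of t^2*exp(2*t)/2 (s - 2)^(-3)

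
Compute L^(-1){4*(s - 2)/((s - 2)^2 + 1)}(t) 4*exp(2*t)*cos(t)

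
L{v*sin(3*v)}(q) 6*q/(q^2 + 9)^2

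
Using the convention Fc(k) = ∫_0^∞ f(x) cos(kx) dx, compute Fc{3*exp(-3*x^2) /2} sqrt(3)*sqrt(pi)*exp(-k^2/12) /4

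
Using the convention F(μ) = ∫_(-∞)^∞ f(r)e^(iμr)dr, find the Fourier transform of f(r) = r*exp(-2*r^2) sqrt(2)*I*sqrt(pi)*μ*exp(-μ^2/8)/8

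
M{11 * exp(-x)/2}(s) 11 * gamma(s)/2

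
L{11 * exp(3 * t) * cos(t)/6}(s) 11 * (s - 3)/(6 * ((s - 3)^2 + 1))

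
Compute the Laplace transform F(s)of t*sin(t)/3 2*s/(3*(s^2 + 1)^2)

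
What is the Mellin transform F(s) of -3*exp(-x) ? -3*gamma(s) 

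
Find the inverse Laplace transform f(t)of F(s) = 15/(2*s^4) 5*t^3/4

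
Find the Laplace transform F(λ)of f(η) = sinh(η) 1/(λ^2 - 1)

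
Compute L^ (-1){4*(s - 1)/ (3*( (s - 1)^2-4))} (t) 4*exp (t)*cosh (2*t)/3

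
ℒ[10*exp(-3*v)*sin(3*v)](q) 30/((q + 3)^2 + 9)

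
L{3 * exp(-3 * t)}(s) 3/(s + 3)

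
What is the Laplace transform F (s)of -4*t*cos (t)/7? 4*(1 - s^2)/ (7*(s^2 + 1)^2)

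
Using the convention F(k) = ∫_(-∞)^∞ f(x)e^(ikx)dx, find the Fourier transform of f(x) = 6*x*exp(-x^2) 3*I*sqrt(pi)*k*exp(-k^2/4)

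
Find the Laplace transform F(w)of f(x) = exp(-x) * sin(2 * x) 2/((w + 1)^2 + 4)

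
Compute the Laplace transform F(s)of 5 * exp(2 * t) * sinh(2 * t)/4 5/(2 * s * (s - 4))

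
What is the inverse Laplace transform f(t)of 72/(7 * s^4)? 12 * t^3/7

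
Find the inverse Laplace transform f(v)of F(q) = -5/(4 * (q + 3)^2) -5 * v * exp(-3 * v)/4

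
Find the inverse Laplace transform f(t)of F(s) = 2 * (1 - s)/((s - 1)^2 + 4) -2 * exp(t) * cos(2 * t)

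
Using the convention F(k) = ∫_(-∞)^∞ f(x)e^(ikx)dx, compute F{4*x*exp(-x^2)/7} 2*I*sqrt(pi)*k*exp(-k^2/4)/7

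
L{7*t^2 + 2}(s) 14/s^3 + 2/s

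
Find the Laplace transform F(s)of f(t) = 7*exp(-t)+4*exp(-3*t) 7/(s+1)+4/(s+3)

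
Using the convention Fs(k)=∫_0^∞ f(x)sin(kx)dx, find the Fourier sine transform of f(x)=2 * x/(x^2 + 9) pi * exp(-3 * k)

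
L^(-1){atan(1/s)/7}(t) sin(t)/(7 * t)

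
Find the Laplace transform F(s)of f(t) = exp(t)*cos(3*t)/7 (s - 1)/(7*((s - 1)^2 + 9))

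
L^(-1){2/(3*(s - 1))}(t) 2*exp(t)/3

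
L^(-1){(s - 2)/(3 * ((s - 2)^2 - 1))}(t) exp(2 * t) * cosh(t)/3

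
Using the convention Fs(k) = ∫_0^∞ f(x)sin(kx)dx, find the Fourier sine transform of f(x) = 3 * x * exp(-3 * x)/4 9 * k/(2 * (k^2 + 9)^2)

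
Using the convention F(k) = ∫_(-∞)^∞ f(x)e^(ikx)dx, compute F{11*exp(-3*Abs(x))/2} 33/(k^2 + 9)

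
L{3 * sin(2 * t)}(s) 6/(s^2 + 4)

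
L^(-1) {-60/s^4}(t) -10*t^3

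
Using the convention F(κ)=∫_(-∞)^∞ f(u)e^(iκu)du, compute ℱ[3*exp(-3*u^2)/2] sqrt(3)*sqrt(pi)*exp(-κ^2/12)/2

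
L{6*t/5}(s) 6/(5*s^2)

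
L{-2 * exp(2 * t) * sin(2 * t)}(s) -4/((s - 2)^2 + 4)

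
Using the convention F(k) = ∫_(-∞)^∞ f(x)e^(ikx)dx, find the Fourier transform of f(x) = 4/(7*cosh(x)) 4*pi/(7*cosh(pi*k/2))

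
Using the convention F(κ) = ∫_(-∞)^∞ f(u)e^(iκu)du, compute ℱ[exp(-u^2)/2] sqrt(pi)*exp(-κ^2/4)/2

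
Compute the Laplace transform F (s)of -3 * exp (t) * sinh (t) -3/ (s * (s - 2))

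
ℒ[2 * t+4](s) 2/s^2+4/s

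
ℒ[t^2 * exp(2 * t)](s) 2/(s - 2)^3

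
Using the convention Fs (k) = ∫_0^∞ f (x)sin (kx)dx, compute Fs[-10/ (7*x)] -5*pi/7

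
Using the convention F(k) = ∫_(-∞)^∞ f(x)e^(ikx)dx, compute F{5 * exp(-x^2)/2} 5 * sqrt(pi) * exp(-k^2/4)/2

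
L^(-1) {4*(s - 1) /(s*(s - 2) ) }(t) 4*exp(t)*cosh(t) 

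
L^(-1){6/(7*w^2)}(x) 6*x/7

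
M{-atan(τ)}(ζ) pi * sec(pi * ζ/2)/(2 * ζ)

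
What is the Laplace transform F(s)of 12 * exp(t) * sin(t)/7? 12/(7 * ((s - 1)^2 + 1))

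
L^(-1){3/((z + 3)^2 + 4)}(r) 3 * exp(-3 * r) * sin(2 * r)/2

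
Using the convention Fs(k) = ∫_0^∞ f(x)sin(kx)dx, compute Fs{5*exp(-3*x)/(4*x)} 5*atan(k/3)/4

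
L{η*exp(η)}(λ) (λ - 1)^(-2)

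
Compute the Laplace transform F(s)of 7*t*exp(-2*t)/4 7/(4*(s + 2)^2)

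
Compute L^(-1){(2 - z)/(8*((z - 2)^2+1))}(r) -exp(2*r)*cos(r)/8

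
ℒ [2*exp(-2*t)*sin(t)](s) 2/((s + 2)^2 + 1)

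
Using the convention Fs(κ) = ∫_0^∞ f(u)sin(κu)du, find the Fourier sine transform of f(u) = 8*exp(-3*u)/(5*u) 8*atan(κ/3)/5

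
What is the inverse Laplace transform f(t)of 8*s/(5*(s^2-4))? 8*cosh(2*t)/5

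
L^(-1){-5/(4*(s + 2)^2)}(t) -5*t*exp(-2*t)/4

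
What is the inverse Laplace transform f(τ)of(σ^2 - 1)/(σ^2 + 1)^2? τ * cos(τ)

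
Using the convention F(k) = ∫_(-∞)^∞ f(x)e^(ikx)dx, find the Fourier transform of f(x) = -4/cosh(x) -4 * pi/cosh(pi * k/2)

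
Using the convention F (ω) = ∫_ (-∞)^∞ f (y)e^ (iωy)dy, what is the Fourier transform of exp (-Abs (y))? 2/ (ω^2 + 1)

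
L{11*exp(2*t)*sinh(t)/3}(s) 11/(3*((s - 2)^2-1))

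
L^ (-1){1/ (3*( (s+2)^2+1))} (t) exp (-2*t)*sin (t)/3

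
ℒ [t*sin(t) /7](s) 2*s/(7*(s^2 + 1) ^2) 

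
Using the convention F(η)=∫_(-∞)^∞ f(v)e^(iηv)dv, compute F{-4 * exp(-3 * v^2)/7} -4 * sqrt(3) * sqrt(pi) * exp(-η^2/12)/21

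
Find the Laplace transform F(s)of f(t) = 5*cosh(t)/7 5*s/(7*(s^2 - 1))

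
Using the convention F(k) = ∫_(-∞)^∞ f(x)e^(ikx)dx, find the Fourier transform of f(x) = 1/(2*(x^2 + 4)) pi*exp(-2*Abs(k))/4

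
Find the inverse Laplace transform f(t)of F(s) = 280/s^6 7*t^5/3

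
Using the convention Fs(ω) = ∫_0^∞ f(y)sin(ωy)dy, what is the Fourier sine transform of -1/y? -pi/2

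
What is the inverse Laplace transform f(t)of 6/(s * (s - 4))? 3 * exp(2 * t) * sinh(2 * t)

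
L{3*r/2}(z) 3/(2*z^2) 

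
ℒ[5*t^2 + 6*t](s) 6/s^2 + 10/s^3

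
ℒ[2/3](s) 2/(3 * s)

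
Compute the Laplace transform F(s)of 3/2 3/(2 * s)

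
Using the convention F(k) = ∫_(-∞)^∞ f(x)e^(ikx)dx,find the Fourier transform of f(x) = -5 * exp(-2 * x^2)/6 -5 * sqrt(2) * sqrt(pi) * exp(-k^2/8)/12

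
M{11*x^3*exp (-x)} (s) 11*gamma (s + 3)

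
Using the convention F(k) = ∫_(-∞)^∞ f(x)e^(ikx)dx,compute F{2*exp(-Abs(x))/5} 4/(5*(k^2 + 1))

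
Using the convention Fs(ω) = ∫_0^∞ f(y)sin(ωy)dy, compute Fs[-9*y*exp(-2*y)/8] -9*ω/(2*(ω^2 + 4)^2)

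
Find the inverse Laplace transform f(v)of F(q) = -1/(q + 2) -exp(-2*v)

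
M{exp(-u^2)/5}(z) gamma(z/2)/10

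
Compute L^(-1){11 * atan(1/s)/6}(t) 11 * sin(t)/(6 * t)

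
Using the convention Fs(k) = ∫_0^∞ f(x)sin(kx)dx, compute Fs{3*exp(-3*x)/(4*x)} 3*atan(k/3)/4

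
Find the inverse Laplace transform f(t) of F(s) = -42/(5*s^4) -7*t^3/5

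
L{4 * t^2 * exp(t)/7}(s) 8/(7 * (s - 1)^3)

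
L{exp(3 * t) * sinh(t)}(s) 1/((s - 3)^2-1)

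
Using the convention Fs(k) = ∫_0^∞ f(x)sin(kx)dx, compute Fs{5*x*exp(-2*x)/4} 5*k/(k^2 + 4)^2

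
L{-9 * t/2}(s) -9/(2 * s^2)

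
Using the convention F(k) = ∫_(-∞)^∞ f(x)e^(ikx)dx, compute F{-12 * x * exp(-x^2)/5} -6 * I * sqrt(pi) * k * exp(-k^2/4)/5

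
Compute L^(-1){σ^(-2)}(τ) τ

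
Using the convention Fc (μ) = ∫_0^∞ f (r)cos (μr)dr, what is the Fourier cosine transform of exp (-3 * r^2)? sqrt (3) * sqrt (pi) * exp (-μ^2/12)/6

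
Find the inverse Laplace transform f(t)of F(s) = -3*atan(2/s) -3*sin(2*t)/t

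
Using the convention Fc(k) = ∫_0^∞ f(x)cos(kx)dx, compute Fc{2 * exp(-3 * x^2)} sqrt(3) * sqrt(pi) * exp(-k^2/12)/3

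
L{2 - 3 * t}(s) 2/s - 3/s^2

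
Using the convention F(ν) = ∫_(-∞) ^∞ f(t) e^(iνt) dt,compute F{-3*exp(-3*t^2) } -sqrt(3)*sqrt(pi)*exp(-ν^2/12) 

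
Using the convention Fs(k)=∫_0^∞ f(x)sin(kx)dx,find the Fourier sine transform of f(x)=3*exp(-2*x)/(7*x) 3*atan(k/2)/7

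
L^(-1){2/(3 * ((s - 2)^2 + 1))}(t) 2 * exp(2 * t) * sin(t)/3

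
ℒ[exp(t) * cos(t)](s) (s - 1)/((s - 1)^2+1)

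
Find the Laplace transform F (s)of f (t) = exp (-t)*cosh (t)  (s + 1)/ (s*(s + 2))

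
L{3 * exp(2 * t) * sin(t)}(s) 3/((s - 2)^2 + 1)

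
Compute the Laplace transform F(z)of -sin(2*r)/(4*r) -atan(2/z)/4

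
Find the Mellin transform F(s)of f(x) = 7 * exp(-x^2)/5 7 * gamma(s/2)/10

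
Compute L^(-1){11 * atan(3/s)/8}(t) 11 * sin(3 * t)/(8 * t)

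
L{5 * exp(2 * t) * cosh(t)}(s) 5 * (s - 2)/((s - 2)^2 - 1)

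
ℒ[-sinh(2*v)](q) -2/(q^2 - 4)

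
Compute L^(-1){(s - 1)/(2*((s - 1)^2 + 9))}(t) exp(t)*cos(3*t)/2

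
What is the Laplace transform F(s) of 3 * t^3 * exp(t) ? 18/(s - 1) ^4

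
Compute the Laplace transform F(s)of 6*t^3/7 36/(7*s^4)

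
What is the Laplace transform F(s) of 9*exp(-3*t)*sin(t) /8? 9/(8*((s + 3) ^2 + 1) ) 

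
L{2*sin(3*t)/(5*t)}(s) 2*atan(3/s)/5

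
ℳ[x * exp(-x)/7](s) gamma(s+1)/7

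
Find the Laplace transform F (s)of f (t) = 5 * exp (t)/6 5/ (6 * (s - 1))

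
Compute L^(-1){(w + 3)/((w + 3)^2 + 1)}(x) exp(-3*x)*cos(x)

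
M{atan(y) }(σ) -pi * sec(pi * σ/2) /(2 * σ) 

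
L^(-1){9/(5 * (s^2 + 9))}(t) 3 * sin(3 * t)/5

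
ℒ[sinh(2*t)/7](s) 2/(7*(s^2 - 4))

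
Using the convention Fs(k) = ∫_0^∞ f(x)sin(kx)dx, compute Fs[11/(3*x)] 11*pi/6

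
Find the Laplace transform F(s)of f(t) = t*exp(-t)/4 1/(4*(s + 1)^2)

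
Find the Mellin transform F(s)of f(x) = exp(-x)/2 gamma(s)/2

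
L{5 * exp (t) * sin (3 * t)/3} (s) 5/ ( (s - 1)^2 + 9)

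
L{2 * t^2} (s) 4/s^3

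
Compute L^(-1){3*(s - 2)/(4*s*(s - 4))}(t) 3*exp(2*t)*cosh(2*t)/4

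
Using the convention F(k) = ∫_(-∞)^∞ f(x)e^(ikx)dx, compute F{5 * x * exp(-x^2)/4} 5 * I * sqrt(pi) * k * exp(-k^2/4)/8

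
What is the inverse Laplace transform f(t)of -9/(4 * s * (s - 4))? -9 * exp(2 * t) * sinh(2 * t)/8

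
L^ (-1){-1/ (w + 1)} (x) -exp (-x)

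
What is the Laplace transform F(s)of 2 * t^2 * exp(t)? 4/(s - 1)^3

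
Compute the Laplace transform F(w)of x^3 6/w^4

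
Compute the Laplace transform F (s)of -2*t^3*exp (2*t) -12/ (s - 2)^4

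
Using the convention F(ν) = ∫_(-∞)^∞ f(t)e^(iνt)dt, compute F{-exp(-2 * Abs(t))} -4/(ν^2 + 4)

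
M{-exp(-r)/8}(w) -gamma(w)/8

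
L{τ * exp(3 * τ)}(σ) (σ - 3)^(-2)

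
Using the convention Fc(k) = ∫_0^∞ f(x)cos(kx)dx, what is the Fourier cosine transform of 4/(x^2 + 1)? 2*pi*exp(-k)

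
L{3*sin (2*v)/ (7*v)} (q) 3*atan (2/q)/7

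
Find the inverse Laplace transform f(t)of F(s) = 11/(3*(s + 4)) 11*exp(-4*t)/3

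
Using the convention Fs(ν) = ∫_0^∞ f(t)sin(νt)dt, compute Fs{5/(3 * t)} 5 * pi/6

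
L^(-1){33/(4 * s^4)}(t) 11 * t^3/8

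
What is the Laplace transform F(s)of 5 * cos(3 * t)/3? 5 * s/(3 * (s^2 + 9))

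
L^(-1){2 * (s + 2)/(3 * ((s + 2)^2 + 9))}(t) 2 * exp(-2 * t) * cos(3 * t)/3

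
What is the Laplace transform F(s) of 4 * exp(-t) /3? 4/(3 * (s + 1) ) 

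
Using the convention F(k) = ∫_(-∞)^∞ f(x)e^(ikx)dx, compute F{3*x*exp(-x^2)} 3*I*sqrt(pi)*k*exp(-k^2/4)/2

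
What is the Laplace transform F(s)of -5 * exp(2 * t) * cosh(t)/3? 5 * (2 - s)/(3 * ((s - 2)^2 - 1))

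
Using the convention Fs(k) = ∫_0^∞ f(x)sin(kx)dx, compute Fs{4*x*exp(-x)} 8*k/(k^2+1)^2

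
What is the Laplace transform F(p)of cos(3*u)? p/(p^2 + 9)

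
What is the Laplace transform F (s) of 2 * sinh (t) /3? 2/ (3 * (s^2 - 1) ) 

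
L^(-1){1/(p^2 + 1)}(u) sin(u)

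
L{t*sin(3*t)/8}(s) 3*s/(4*(s^2+9)^2)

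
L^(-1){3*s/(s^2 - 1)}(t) 3*cosh(t)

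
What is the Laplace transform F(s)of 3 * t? 3/s^2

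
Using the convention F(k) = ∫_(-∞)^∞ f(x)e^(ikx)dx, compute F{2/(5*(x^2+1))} 2*pi*exp(-Abs(k))/5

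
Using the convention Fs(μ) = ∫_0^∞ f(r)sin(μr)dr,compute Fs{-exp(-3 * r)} -μ/(μ^2 + 9)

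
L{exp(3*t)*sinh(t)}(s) 1/((s - 3)^2 - 1)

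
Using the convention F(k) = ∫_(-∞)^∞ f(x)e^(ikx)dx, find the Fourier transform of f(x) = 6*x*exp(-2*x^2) 3*sqrt(2)*I*sqrt(pi)*k*exp(-k^2/8)/4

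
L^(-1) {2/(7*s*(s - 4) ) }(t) exp(2*t)*sinh(2*t) /7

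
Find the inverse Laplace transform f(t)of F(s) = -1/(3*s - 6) -exp(2*t)/3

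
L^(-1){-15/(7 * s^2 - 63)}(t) -5 * sinh(3 * t)/7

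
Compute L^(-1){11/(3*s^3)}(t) 11*t^2/6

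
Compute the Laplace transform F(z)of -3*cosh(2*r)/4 -3*z/(4*z^2 - 16)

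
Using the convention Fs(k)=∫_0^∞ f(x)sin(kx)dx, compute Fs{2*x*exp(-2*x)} 8*k/(k^2 + 4)^2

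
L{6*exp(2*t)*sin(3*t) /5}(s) 18/(5*((s - 2) ^2+9) ) 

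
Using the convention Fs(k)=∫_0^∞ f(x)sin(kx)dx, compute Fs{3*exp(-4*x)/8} 3*k/(8*(k^2 + 16))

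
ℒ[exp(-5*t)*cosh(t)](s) (s + 5) /((s + 5) ^2 - 1) 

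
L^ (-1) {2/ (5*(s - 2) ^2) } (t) 2*t*exp (2*t) /5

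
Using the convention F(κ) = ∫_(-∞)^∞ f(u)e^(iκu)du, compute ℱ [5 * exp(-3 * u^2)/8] 5 * sqrt(3) * sqrt(pi) * exp(-κ^2/12)/24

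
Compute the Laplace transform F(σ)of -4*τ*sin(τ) -8*σ/(σ^2 + 1)^2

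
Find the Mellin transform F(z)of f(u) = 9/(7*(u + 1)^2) -9*pi*(z - 1)/(7*sin(pi*z))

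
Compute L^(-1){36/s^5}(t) 3 * t^4/2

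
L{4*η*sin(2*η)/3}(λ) 16*λ/(3*(λ^2+4)^2)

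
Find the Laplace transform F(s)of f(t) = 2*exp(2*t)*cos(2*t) 2*(s - 2)/((s - 2)^2+4)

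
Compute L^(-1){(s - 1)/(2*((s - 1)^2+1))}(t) exp(t)*cos(t)/2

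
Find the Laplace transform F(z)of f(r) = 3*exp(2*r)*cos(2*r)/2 3*(z - 2)/(2*((z - 2)^2 + 4))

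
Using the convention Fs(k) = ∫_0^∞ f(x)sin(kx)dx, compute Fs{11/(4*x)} 11*pi/8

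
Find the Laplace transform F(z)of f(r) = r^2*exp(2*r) 2/(z - 2)^3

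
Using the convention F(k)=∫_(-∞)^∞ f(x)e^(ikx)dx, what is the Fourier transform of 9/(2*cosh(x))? 9*pi/(2*cosh(pi*k/2))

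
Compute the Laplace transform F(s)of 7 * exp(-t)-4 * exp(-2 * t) 7/(s + 1)-4/(s + 2)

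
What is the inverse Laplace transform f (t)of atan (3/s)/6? sin (3*t)/ (6*t)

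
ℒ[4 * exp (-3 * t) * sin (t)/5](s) 4/ (5 * ( (s + 3)^2 + 1))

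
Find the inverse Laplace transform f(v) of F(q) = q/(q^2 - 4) cosh(2 * v) 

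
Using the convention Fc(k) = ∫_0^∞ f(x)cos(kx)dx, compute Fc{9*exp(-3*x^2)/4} 3*sqrt(3)*sqrt(pi)*exp(-k^2/12)/8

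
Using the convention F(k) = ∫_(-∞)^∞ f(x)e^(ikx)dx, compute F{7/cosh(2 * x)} 7 * pi/(2 * cosh(pi * k/4))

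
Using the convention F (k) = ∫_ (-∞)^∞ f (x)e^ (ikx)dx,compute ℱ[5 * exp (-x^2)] 5 * sqrt (pi) * exp (-k^2/4)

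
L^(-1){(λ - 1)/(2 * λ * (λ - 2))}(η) exp(η) * cosh(η)/2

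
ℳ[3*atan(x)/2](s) -3*pi*sec(pi*s/2)/(4*s)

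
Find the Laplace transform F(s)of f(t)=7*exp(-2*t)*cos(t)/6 7*(s + 2)/(6*((s + 2)^2 + 1))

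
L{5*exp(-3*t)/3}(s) 5/(3*(s + 3))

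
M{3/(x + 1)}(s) 3 * pi * csc(pi * s)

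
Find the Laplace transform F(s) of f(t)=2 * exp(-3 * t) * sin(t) 2/((s+3) ^2+1) 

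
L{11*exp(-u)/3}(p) 11/(3*(p + 1))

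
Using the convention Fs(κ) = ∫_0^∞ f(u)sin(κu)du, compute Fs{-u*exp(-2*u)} -4*κ/(κ^2 + 4)^2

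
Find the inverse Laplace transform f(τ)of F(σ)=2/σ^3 τ^2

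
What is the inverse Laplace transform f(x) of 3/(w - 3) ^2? 3*x*exp(3*x) 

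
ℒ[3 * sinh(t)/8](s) 3/(8 * (s^2 - 1))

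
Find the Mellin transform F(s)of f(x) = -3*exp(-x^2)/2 -3*gamma(s/2)/4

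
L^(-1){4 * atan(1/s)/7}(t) 4 * sin(t)/(7 * t)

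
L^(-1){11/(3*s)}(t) 11/3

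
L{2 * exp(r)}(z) 2/(z - 1)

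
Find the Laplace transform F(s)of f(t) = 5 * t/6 5/(6 * s^2)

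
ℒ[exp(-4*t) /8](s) 1/(8*(s + 4) ) 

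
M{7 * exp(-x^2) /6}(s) 7 * gamma(s/2) /12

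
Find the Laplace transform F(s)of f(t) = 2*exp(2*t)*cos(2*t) 2*(s - 2)/((s - 2)^2 + 4)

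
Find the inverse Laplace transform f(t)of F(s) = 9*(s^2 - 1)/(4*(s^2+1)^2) 9*t*cos(t)/4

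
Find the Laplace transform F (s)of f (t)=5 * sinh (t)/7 5/ (7 * (s^2 - 1))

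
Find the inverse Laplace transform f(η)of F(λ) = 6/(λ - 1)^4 η^3 * exp(η)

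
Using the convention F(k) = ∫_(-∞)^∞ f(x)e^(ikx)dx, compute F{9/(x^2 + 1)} 9*pi*exp(-Abs(k))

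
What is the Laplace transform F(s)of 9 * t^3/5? 54/(5 * s^4)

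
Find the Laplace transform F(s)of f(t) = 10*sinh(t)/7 10/(7*(s^2 - 1))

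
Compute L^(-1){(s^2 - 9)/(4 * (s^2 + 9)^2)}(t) t * cos(3 * t)/4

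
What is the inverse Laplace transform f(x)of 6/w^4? x^3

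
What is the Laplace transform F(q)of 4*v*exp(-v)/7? 4/(7*(q + 1)^2)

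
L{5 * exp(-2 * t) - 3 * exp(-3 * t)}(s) 5/(s + 2) - 3/(s + 3)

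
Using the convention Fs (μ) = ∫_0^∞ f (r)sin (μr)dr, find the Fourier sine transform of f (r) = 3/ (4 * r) 3 * pi/8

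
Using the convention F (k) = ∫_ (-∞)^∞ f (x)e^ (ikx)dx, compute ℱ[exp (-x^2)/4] sqrt (pi)*exp (-k^2/4)/4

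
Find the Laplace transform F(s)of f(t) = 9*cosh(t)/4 9*s/(4*(s^2 - 1))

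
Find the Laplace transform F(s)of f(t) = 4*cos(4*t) 4*s/(s^2+16)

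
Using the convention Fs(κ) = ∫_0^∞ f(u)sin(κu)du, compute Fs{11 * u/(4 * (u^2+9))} 11 * pi * exp(-3 * κ)/8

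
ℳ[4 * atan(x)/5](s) -2 * pi * sec(pi * s/2)/(5 * s)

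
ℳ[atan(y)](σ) -pi * sec(pi * σ/2)/(2 * σ)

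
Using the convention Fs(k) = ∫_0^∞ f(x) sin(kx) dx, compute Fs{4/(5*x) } 2*pi/5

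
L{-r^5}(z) -120/z^6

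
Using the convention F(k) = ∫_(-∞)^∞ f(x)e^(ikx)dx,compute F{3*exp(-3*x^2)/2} sqrt(3)*sqrt(pi)*exp(-k^2/12)/2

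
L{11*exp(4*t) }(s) 11/(s - 4) 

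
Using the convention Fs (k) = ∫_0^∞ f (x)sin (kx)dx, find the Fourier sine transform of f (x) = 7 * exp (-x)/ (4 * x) 7 * atan (k)/4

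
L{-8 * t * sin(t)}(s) -16 * s/(s^2+1)^2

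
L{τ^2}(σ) 2/σ^3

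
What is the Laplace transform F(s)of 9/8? 9/(8 * s)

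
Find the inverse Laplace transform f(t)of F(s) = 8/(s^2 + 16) 2 * sin(4 * t)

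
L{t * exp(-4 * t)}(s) (s+4)^(-2)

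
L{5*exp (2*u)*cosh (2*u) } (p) 5*(p - 2) / (p*(p - 4) ) 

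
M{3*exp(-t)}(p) 3*gamma(p)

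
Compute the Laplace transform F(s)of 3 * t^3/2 9/s^4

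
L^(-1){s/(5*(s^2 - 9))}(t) cosh(3*t)/5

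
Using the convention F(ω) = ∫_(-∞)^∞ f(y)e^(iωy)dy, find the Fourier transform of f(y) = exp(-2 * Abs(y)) 4/(ω^2 + 4)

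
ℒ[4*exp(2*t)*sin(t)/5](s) 4/(5*((s - 2)^2 + 1))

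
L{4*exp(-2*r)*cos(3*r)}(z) 4*(z + 2)/((z + 2)^2 + 9)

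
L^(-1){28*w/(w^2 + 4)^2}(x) 7*x*sin(2*x)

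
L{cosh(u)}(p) p/(p^2 - 1)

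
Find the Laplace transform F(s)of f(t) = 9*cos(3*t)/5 9*s/(5*(s^2 + 9))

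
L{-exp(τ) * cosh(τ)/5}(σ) (1 - σ)/(5 * σ * (σ - 2))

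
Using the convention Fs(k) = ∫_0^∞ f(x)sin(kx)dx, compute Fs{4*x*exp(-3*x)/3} 8*k/(k^2 + 9)^2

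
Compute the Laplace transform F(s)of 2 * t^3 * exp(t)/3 4/(s - 1)^4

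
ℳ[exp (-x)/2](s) gamma (s)/2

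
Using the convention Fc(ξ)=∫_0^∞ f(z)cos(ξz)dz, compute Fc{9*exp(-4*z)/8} 9/(2*(ξ^2 + 16))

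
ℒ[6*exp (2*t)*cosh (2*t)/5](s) 6*(s - 2)/ (5*s*(s - 4))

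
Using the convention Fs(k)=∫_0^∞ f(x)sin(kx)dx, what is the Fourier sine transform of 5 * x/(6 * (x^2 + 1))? 5 * pi * exp(-k)/12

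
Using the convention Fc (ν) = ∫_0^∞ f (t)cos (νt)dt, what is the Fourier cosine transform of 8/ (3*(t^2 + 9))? 4*pi*exp (-3*ν)/9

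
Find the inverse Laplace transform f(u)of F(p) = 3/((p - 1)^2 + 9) exp(u) * sin(3 * u)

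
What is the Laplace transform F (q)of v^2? 2/q^3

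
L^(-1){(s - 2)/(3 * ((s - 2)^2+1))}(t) exp(2 * t) * cos(t)/3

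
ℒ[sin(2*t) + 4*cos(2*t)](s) 4*s/(s^2 + 4) + 2/(s^2 + 4)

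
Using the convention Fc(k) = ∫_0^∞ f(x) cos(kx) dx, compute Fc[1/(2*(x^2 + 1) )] pi*exp(-k) /4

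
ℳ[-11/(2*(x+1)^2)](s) 11*pi*(s - 1)/(2*sin(pi*s))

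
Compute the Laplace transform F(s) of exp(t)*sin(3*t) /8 3/(8*((s - 1) ^2+9) ) 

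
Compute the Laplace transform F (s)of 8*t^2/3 16/ (3*s^3)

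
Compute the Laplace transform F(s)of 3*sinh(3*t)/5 9/(5*(s^2 - 9))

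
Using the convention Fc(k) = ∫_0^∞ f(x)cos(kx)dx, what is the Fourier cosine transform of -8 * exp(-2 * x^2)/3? -2 * sqrt(2) * sqrt(pi) * exp(-k^2/8)/3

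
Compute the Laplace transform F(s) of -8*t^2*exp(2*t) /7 -16/(7*(s - 2) ^3) 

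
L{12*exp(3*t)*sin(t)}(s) 12/((s - 3)^2 + 1)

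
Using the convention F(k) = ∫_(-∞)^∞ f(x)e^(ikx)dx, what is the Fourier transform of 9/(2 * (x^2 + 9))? 3 * pi * exp(-3 * Abs(k))/2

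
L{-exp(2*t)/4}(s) -1/(4*s - 8)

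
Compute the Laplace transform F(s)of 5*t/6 5/(6*s^2)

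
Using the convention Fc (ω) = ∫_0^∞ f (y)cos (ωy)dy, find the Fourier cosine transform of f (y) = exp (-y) 1/ (ω^2 + 1)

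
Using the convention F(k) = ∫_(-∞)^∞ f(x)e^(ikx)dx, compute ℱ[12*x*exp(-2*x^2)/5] 3*sqrt(2)*I*sqrt(pi)*k*exp(-k^2/8)/10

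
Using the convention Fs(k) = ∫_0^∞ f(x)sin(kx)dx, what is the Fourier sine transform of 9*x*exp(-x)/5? 18*k/(5*(k^2 + 1)^2)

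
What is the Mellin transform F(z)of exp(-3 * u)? gamma(z)/3^z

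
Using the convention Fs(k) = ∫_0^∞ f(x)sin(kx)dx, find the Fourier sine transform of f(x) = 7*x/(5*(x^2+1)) 7*pi*exp(-k)/10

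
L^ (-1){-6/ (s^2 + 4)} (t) -3*sin (2*t)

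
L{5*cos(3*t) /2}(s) 5*s/(2*(s^2 + 9) ) 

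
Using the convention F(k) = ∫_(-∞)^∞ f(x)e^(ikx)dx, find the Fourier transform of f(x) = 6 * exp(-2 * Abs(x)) 24/(k^2+4)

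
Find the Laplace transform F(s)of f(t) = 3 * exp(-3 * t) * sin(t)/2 3/(2 * ((s + 3)^2 + 1))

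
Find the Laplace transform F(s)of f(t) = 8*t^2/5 16/(5*s^3)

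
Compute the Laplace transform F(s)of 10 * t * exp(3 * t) 10/(s - 3)^2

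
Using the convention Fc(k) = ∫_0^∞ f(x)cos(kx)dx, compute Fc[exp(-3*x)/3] 1/(k^2 + 9)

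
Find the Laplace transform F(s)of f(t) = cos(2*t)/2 s/(2*(s^2 + 4))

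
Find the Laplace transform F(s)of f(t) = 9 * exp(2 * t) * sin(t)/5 9/(5 * ((s - 2)^2 + 1))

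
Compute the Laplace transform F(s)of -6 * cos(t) -6 * s/(s^2+1)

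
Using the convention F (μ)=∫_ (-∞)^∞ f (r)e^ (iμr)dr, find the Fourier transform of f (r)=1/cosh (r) pi/cosh (pi*μ/2)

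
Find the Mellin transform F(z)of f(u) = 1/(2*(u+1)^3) pi*(z - 2)*(z - 1)/(4*sin(pi*z))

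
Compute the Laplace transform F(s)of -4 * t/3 -4/(3 * s^2)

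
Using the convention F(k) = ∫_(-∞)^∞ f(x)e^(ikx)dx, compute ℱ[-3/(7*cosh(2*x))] -3*pi/(14*cosh(pi*k/4))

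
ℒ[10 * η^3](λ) 60/λ^4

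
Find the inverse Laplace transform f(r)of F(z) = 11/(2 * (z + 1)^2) 11 * r * exp(-r)/2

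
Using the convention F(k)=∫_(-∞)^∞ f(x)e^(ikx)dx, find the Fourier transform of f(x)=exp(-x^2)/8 sqrt(pi)*exp(-k^2/4)/8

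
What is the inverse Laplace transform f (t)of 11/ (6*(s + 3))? 11*exp (-3*t)/6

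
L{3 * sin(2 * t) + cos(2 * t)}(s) 6/(s^2 + 4) + s/(s^2 + 4)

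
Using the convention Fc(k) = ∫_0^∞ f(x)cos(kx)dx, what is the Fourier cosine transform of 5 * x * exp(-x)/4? 5 * (1 - k^2)/(4 * (k^2 + 1)^2)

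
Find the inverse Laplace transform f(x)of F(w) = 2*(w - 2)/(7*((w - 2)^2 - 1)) 2*exp(2*x)*cosh(x)/7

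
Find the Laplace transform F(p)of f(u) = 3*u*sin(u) 6*p/(p^2+1)^2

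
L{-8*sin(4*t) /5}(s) -32/(5*s^2 + 80) 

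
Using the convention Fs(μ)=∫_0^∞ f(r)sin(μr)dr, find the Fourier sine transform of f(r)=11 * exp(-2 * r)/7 11 * μ/(7 * (μ^2 + 4))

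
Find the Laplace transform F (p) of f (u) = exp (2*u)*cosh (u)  (p - 2) / ( (p - 2) ^2-1) 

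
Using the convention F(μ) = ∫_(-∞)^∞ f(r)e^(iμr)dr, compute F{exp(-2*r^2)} sqrt(2)*sqrt(pi)*exp(-μ^2/8)/2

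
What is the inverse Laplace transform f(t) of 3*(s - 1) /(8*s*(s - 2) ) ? 3*exp(t)*cosh(t) /8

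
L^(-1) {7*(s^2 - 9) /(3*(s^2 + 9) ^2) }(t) 7*t*cos(3*t) /3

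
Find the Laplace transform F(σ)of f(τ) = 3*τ 3/σ^2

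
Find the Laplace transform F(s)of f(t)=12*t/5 12/(5*s^2)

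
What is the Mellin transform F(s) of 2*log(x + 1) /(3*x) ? -2*pi*csc(pi*s) /(3*s - 3) 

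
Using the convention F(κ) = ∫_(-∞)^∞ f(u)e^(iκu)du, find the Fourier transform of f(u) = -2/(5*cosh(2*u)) -pi/(5*cosh(pi*κ/4))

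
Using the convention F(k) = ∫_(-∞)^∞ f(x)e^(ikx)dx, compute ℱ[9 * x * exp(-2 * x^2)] 9 * sqrt(2) * I * sqrt(pi) * k * exp(-k^2/8)/8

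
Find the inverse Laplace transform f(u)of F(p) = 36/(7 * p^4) 6 * u^3/7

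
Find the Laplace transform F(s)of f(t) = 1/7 1/(7 * s)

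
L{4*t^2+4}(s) 4/s+8/s^3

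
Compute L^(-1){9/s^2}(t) 9*t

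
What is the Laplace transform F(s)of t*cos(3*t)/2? (s^2 - 9)/(2*(s^2 + 9)^2)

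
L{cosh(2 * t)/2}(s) s/(2 * (s^2 - 4))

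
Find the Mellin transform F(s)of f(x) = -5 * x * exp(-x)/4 -5 * gamma(s + 1)/4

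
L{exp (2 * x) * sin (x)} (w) 1/ ( (w - 2)^2 + 1)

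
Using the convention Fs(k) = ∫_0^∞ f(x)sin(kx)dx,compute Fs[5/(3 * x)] 5 * pi/6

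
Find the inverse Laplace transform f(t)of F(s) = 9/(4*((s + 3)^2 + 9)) 3*exp(-3*t)*sin(3*t)/4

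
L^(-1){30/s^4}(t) 5*t^3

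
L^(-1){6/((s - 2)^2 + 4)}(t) 3*exp(2*t)*sin(2*t)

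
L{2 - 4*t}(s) 2/s - 4/s^2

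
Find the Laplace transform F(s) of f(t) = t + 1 1/s + s^(-2) 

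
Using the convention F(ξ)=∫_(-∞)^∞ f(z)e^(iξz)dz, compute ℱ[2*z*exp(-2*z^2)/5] sqrt(2)*I*sqrt(pi)*ξ*exp(-ξ^2/8)/20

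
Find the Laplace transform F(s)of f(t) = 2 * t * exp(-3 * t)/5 2/(5 * (s + 3)^2)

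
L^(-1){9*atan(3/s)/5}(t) 9*sin(3*t)/(5*t)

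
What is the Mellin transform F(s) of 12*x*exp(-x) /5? 12*gamma(s + 1) /5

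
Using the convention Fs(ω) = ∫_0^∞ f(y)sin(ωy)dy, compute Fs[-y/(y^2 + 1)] -pi*exp(-ω)/2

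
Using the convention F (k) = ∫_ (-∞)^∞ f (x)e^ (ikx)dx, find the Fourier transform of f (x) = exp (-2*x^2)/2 sqrt (2)*sqrt (pi)*exp (-k^2/8)/4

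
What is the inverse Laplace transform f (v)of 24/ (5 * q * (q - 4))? 12 * exp (2 * v) * sinh (2 * v)/5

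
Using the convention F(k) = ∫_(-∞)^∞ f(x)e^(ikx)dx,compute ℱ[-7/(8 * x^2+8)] -7 * pi * exp(-Abs(k))/8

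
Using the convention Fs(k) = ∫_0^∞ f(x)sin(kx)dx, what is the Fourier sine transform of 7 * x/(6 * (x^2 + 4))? 7 * pi * exp(-2 * k)/12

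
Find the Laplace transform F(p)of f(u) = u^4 24/p^5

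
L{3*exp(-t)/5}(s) 3/(5*(s + 1))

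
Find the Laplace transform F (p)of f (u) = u p^ (-2)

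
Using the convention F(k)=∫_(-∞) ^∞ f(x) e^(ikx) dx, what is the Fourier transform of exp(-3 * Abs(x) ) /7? 6/(7 * (k^2 + 9) ) 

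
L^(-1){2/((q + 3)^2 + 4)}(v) exp(-3*v)*sin(2*v)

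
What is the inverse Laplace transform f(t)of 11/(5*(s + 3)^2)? 11*t*exp(-3*t)/5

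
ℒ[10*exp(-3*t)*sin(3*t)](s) 30/((s + 3)^2 + 9)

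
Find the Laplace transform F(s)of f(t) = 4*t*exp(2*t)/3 4/(3*(s - 2)^2)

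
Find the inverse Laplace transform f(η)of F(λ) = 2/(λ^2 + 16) sin(4*η)/2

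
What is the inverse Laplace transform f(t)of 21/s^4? 7 * t^3/2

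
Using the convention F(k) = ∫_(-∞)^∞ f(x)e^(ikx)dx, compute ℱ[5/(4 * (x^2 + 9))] 5 * pi * exp(-3 * Abs(k))/12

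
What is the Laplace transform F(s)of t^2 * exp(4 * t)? 2/(s - 4)^3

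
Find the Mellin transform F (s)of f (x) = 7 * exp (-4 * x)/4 7 * gamma (s)/ (4 * 2^ (2 * s))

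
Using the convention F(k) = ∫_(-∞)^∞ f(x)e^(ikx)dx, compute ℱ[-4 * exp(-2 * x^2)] -2 * sqrt(2) * sqrt(pi) * exp(-k^2/8)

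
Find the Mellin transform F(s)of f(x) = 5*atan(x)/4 -5*pi*sec(pi*s/2)/(8*s)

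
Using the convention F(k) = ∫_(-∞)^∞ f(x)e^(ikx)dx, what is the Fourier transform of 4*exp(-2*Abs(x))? 16/(k^2 + 4)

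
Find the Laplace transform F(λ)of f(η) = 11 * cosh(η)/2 11 * λ/(2 * (λ^2 - 1))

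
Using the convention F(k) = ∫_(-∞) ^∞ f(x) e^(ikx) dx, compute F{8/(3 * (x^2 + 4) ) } 4 * pi * exp(-2 * Abs(k) ) /3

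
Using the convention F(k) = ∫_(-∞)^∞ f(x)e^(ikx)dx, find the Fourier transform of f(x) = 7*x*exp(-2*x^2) 7*sqrt(2)*I*sqrt(pi)*k*exp(-k^2/8)/8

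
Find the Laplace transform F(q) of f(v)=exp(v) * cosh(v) (q - 1) /(q * (q - 2) ) 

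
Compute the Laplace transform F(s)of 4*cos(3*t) 4*s/(s^2 + 9)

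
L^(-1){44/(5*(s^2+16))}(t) 11*sin(4*t)/5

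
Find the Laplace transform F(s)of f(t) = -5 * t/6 -5/(6 * s^2)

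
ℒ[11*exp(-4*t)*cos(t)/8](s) 11*(s+4)/(8*((s+4)^2+1))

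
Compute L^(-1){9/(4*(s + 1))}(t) 9*exp(-t)/4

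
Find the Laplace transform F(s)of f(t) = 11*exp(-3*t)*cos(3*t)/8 11*(s + 3)/(8*((s + 3)^2 + 9))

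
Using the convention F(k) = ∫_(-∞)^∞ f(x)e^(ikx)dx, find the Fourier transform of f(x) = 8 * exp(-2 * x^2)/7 4 * sqrt(2) * sqrt(pi) * exp(-k^2/8)/7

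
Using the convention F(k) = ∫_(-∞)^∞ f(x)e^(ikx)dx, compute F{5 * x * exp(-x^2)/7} 5 * I * sqrt(pi) * k * exp(-k^2/4)/14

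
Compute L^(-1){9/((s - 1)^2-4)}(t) 9*exp(t)*sinh(2*t)/2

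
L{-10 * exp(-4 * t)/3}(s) -10/(3 * s + 12)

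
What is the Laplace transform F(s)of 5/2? 5/(2*s)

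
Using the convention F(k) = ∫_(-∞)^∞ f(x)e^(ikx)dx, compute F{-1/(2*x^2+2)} -pi*exp(-Abs(k))/2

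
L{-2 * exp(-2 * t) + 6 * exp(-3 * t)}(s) 6/(s + 3)-2/(s + 2)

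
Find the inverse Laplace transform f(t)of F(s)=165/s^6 11 * t^5/8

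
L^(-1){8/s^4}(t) 4*t^3/3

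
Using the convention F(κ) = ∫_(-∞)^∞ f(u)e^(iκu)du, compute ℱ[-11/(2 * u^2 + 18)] -11 * pi * exp(-3 * Abs(κ))/6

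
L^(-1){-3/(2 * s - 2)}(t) -3 * exp(t)/2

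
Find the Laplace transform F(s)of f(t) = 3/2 3/(2*s)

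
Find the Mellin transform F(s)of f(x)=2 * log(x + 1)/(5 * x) -2 * pi * csc(pi * s)/(5 * s - 5)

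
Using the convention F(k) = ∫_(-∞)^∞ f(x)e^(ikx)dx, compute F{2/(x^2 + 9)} 2*pi*exp(-3*Abs(k))/3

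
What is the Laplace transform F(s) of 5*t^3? 30/s^4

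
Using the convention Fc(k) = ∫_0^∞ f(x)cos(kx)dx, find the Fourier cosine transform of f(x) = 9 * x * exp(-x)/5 9 * (1 - k^2)/(5 * (k^2 + 1)^2)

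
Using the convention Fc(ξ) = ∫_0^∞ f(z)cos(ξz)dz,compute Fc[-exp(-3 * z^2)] -sqrt(3) * sqrt(pi) * exp(-ξ^2/12)/6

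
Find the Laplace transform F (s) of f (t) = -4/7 -4/ (7 * s) 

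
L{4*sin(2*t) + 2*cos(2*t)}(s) 2*s/(s^2 + 4) + 8/(s^2 + 4)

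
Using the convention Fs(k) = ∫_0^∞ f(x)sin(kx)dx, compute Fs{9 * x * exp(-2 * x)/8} 9 * k/(2 * (k^2 + 4)^2)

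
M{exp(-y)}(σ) gamma(σ)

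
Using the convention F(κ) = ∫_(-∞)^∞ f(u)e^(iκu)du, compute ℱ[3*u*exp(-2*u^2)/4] 3*sqrt(2)*I*sqrt(pi)*κ*exp(-κ^2/8)/32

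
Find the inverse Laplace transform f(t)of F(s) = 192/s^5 8*t^4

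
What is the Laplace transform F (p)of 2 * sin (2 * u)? 4/ (p^2+4)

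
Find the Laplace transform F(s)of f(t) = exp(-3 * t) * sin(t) 1/((s + 3)^2 + 1)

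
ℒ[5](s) 5/s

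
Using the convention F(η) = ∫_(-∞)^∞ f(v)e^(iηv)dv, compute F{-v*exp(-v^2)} -I*sqrt(pi)*η*exp(-η^2/4)/2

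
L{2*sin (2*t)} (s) 4/ (s^2 + 4)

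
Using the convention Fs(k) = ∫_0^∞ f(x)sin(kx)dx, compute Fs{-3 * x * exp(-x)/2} -3 * k/(k^2 + 1)^2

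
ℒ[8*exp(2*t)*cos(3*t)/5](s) 8*(s - 2)/(5*((s - 2)^2 + 9))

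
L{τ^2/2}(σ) σ^(-3)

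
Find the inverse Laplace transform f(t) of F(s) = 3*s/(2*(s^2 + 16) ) 3*cos(4*t) /2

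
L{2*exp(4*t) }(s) 2/(s - 4) 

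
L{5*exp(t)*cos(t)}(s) 5*(s - 1)/((s - 1)^2 + 1)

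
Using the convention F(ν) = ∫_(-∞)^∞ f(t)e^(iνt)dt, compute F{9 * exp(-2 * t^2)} 9 * sqrt(2) * sqrt(pi) * exp(-ν^2/8)/2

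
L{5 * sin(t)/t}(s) 5 * atan(1/s)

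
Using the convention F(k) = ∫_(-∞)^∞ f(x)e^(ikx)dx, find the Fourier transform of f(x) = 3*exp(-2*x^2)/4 3*sqrt(2)*sqrt(pi)*exp(-k^2/8)/8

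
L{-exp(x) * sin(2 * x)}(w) -2/((w - 1)^2 + 4)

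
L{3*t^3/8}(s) 9/(4*s^4)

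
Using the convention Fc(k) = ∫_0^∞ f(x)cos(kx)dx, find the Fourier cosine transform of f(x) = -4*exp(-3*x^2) -2*sqrt(3)*sqrt(pi)*exp(-k^2/12)/3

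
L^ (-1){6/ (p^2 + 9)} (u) 2*sin (3*u)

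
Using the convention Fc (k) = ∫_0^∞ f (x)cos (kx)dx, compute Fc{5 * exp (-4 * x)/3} 20/ (3 * (k^2 + 16))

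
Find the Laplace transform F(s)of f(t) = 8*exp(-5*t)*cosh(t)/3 8*(s+5)/(3*((s+5)^2 - 1))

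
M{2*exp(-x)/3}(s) 2*gamma(s)/3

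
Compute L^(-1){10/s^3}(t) 5*t^2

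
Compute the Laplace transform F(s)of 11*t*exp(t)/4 11/(4*(s - 1)^2)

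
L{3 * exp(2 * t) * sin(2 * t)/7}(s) 6/(7 * ((s - 2)^2 + 4))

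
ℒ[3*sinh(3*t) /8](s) 9/(8*(s^2 - 9) ) 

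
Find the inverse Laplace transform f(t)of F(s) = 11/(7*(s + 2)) 11*exp(-2*t)/7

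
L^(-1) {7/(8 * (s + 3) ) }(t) 7 * exp(-3 * t) /8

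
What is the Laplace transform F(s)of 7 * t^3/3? 14/s^4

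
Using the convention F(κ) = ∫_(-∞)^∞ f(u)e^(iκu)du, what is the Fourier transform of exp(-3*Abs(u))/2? 3/(κ^2 + 9)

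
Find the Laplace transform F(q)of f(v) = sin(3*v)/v atan(3/q)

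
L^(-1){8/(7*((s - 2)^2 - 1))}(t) 8*exp(2*t)*sinh(t)/7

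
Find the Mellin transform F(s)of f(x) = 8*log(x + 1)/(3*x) -8*pi*csc(pi*s)/(3*s - 3)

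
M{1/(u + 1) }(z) pi*csc(pi*z) 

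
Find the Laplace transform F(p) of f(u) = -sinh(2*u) -2/(p^2 - 4) 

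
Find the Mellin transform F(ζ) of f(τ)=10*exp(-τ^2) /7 5*gamma(ζ/2) /7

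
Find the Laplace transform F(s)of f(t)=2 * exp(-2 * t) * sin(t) 2/((s + 2)^2 + 1)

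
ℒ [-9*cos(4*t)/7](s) -9*s/(7*s^2 + 112)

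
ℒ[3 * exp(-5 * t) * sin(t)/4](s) 3/(4 * ((s+5)^2+1))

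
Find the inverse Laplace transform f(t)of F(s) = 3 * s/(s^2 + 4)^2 3 * t * sin(2 * t)/4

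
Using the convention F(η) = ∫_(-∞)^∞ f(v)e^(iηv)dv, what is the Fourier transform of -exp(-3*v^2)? -sqrt(3)*sqrt(pi)*exp(-η^2/12)/3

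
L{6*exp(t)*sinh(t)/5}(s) 6/(5*s*(s - 2))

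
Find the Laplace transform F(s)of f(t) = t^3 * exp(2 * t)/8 3/(4 * (s - 2)^4)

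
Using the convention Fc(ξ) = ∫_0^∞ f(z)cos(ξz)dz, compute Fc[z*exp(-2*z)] (4 - ξ^2)/(ξ^2+4)^2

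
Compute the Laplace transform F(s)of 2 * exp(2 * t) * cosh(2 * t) 2 * (s - 2)/(s * (s - 4))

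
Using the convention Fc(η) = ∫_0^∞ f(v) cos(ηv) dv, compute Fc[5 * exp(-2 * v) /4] 5/(2 * (η^2 + 4) ) 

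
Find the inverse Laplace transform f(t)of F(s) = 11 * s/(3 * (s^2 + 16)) 11 * cos(4 * t)/3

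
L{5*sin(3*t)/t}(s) 5*atan(3/s)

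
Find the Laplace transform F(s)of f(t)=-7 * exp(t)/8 -7/(8 * s - 8)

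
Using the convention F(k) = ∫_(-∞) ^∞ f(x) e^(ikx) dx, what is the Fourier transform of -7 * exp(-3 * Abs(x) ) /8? -21/(4 * k^2 + 36) 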